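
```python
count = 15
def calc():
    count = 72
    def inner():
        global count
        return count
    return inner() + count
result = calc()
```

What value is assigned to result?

Step 1: Global count = 15. calc() shadows with local count = 72.
Step 2: inner() uses global keyword, so inner() returns global count = 15.
Step 3: calc() returns 15 + 72 = 87

The answer is 87.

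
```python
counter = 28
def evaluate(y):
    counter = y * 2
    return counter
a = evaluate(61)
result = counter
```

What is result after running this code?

Step 1: Global counter = 28.
Step 2: evaluate(61) creates local counter = 61 * 2 = 122.
Step 3: Global counter unchanged because no global keyword. result = 28

The answer is 28.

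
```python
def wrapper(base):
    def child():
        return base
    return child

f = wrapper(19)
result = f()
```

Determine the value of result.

Step 1: wrapper(19) creates closure capturing base = 19.
Step 2: f() returns the captured base = 19.
Step 3: result = 19

The answer is 19.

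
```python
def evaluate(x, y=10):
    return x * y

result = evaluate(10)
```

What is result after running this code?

Step 1: evaluate(10) uses default y = 10.
Step 2: Returns 10 * 10 = 100.
Step 3: result = 100

The answer is 100.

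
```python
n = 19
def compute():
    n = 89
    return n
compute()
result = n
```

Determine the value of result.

Step 1: n = 19 globally.
Step 2: compute() creates a LOCAL n = 89 (no global keyword!).
Step 3: The global n is unchanged. result = 19

The answer is 19.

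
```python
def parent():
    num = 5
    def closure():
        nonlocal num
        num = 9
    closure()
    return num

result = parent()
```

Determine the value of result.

Step 1: parent() sets num = 5.
Step 2: closure() uses nonlocal to reassign num = 9.
Step 3: result = 9

The answer is 9.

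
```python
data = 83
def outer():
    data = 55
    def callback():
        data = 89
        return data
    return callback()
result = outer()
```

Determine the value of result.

Step 1: Three scopes define data: global (83), outer (55), callback (89).
Step 2: callback() has its own local data = 89, which shadows both enclosing and global.
Step 3: result = 89 (local wins in LEGB)

The answer is 89.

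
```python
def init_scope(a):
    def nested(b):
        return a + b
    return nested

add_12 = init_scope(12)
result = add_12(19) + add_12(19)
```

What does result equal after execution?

Step 1: add_12 captures a = 12.
Step 2: add_12(19) = 12 + 19 = 31, called twice.
Step 3: result = 31 + 31 = 62

The answer is 62.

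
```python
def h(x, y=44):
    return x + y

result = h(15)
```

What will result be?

Step 1: h(15) uses default y = 44.
Step 2: Returns 15 + 44 = 59.
Step 3: result = 59

The answer is 59.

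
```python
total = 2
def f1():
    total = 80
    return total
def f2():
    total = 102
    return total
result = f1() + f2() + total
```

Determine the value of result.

Step 1: Each function shadows global total with its own local.
Step 2: f1() returns 80, f2() returns 102.
Step 3: Global total = 2 is unchanged. result = 80 + 102 + 2 = 184

The answer is 184.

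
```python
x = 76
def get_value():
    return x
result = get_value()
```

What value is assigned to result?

Step 1: x = 76 is defined in the global scope.
Step 2: get_value() looks up x. No local x exists, so Python checks the global scope via LEGB rule and finds x = 76.
Step 3: result = 76

The answer is 76.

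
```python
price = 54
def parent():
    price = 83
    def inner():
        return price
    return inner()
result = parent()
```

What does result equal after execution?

Step 1: price = 54 globally, but parent() defines price = 83 locally.
Step 2: inner() looks up price. Not in local scope, so checks enclosing scope (parent) and finds price = 83.
Step 3: result = 83

The answer is 83.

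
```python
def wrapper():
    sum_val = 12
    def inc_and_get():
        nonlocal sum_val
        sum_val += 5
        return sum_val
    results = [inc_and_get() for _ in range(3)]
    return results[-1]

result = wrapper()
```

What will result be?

Step 1: sum_val = 12.
Step 2: Three calls to inc_and_get(), each adding 5.
Step 3: Last value = 12 + 5 * 3 = 27

The answer is 27.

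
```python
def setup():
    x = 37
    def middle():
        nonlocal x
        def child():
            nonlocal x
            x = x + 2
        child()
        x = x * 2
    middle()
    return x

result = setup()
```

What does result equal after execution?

Step 1: x = 37.
Step 2: child() adds 2: x = 37 + 2 = 39.
Step 3: middle() doubles: x = 39 * 2 = 78.
Step 4: result = 78

The answer is 78.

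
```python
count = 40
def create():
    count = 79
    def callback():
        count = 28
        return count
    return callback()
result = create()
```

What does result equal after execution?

Step 1: Three scopes define count: global (40), create (79), callback (28).
Step 2: callback() has its own local count = 28, which shadows both enclosing and global.
Step 3: result = 28 (local wins in LEGB)

The answer is 28.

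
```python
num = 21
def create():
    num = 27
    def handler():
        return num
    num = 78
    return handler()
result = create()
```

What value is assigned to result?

Step 1: create() sets num = 27, then later num = 78.
Step 2: handler() is called after num is reassigned to 78. Closures capture variables by reference, not by value.
Step 3: result = 78

The answer is 78.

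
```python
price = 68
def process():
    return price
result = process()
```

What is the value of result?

Step 1: price = 68 is defined in the global scope.
Step 2: process() looks up price. No local price exists, so Python checks the global scope via LEGB rule and finds price = 68.
Step 3: result = 68

The answer is 68.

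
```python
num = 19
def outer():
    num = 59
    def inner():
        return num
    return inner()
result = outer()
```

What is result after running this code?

Step 1: num = 19 globally, but outer() defines num = 59 locally.
Step 2: inner() looks up num. Not in local scope, so checks enclosing scope (outer) and finds num = 59.
Step 3: result = 59

The answer is 59.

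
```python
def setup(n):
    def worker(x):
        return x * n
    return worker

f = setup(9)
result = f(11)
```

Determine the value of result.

Step 1: setup(9) creates a closure capturing n = 9.
Step 2: f(11) computes 11 * 9 = 99.
Step 3: result = 99

The answer is 99.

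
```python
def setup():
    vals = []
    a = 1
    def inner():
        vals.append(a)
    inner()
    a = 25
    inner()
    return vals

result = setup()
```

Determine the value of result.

Step 1: a = 1. inner() appends current a to vals.
Step 2: First inner(): appends 1. Then a = 25.
Step 3: Second inner(): appends 25 (closure sees updated a). result = [1, 25]

The answer is [1, 25].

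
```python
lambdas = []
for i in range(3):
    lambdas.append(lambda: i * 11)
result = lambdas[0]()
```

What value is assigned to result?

Step 1: All lambdas reference the same variable i (late binding).
Step 2: After the loop, i = 2. Every lambda returns i * 11.
Step 3: lambdas[0]() = 2 * 11 = 22

The answer is 22.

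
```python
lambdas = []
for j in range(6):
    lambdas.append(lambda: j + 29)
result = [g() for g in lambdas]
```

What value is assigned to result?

Step 1: All lambdas capture j by reference. After the loop, j = 5.
Step 2: Each call returns 5 + 29 = 34.
Step 3: result = [34, 34, 34, 34, 34, 34]

The answer is [34, 34, 34, 34, 34, 34].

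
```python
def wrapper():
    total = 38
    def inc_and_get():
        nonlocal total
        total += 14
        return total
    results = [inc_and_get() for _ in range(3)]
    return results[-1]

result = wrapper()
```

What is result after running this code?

Step 1: total = 38.
Step 2: Three calls to inc_and_get(), each adding 14.
Step 3: Last value = 38 + 14 * 3 = 80

The answer is 80.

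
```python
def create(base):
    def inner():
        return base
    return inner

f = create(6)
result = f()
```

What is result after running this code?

Step 1: create(6) creates closure capturing base = 6.
Step 2: f() returns the captured base = 6.
Step 3: result = 6

The answer is 6.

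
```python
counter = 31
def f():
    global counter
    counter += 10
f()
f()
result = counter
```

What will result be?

Step 1: counter = 31.
Step 2: First f(): counter = 31 + 10 = 41.
Step 3: Second f(): counter = 41 + 10 = 51. result = 51

The answer is 51.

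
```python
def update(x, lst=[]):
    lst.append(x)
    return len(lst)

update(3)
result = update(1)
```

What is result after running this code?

Step 1: Mutable default list persists between calls.
Step 2: First call: lst = [3], len = 1. Second call: lst = [3, 1], len = 2.
Step 3: result = 2

The answer is 2.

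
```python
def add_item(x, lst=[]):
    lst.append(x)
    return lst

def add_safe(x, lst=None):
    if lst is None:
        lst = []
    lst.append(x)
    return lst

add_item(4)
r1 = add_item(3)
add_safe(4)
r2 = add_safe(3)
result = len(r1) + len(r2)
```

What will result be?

Step 1: add_item shares mutable default: after 2 calls, lst = [4, 3], len = 2.
Step 2: add_safe creates fresh list each time: r2 = [3], len = 1.
Step 3: result = 2 + 1 = 3

The answer is 3.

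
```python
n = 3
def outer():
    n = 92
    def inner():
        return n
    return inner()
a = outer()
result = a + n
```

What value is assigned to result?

Step 1: outer() has local n = 92. inner() reads from enclosing.
Step 2: outer() returns 92. Global n = 3 unchanged.
Step 3: result = 92 + 3 = 95

The answer is 95.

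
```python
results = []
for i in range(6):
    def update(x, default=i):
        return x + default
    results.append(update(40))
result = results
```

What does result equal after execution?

Step 1: Default argument default=i is evaluated at function definition time.
Step 2: Each iteration creates update with default = current i value.
Step 3: update(40) returns 40 + default. results = [40, 41, 42, 43, 44, 45]

The answer is [40, 41, 42, 43, 44, 45].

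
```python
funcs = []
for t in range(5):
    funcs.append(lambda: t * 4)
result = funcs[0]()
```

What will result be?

Step 1: All lambdas reference the same variable t (late binding).
Step 2: After the loop, t = 4. Every lambda returns t * 4.
Step 3: funcs[0]() = 4 * 4 = 16

The answer is 16.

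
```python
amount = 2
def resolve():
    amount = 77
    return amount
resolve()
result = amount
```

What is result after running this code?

Step 1: Global amount = 2.
Step 2: resolve() creates local amount = 77 (shadow, not modification).
Step 3: After resolve() returns, global amount is unchanged. result = 2

The answer is 2.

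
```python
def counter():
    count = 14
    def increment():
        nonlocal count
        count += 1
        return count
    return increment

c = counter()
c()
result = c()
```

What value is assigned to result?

Step 1: counter() creates closure with count = 14.
Step 2: Each c() call increments count via nonlocal. After 2 calls: 14 + 2 = 16.
Step 3: result = 16

The answer is 16.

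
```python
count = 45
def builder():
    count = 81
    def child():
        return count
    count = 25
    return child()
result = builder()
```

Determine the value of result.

Step 1: builder() sets count = 81, then later count = 25.
Step 2: child() is called after count is reassigned to 25. Closures capture variables by reference, not by value.
Step 3: result = 25

The answer is 25.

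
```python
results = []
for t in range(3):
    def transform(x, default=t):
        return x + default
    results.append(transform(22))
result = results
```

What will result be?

Step 1: Default argument default=t is evaluated at function definition time.
Step 2: Each iteration creates transform with default = current t value.
Step 3: transform(22) returns 22 + default. results = [22, 23, 24]

The answer is [22, 23, 24].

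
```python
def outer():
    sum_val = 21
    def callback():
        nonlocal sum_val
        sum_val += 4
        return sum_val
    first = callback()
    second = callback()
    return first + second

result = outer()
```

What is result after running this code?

Step 1: sum_val starts at 21.
Step 2: First call: sum_val = 21 + 4 = 25, returns 25.
Step 3: Second call: sum_val = 25 + 4 = 29, returns 29.
Step 4: result = 25 + 29 = 54

The answer is 54.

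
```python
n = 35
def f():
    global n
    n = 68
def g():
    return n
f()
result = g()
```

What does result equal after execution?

Step 1: n = 35.
Step 2: f() sets global n = 68.
Step 3: g() reads global n = 68. result = 68

The answer is 68.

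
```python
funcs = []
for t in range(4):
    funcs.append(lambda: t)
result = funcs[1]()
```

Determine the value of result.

Step 1: The loop creates 4 lambdas, all referencing the same variable t.
Step 2: After the loop, t = 3 (final value).
Step 3: funcs[1]() looks up t at call time and finds 3. This is the late binding gotcha. result = 3

The answer is 3.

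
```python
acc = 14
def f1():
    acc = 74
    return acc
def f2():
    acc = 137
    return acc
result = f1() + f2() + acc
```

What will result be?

Step 1: Each function shadows global acc with its own local.
Step 2: f1() returns 74, f2() returns 137.
Step 3: Global acc = 14 is unchanged. result = 74 + 137 + 14 = 225

The answer is 225.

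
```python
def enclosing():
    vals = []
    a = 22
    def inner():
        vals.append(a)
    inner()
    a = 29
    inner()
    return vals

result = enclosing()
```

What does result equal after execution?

Step 1: a = 22. inner() appends current a to vals.
Step 2: First inner(): appends 22. Then a = 29.
Step 3: Second inner(): appends 29 (closure sees updated a). result = [22, 29]

The answer is [22, 29].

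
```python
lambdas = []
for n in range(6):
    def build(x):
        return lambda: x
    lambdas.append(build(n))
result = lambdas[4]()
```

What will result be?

Step 1: build(n) creates a new scope capturing x = n at call time.
Step 2: lambdas[4] = build(4), so its lambda captures x = 4.
Step 3: result = 4 (closure factory fixes late binding)

The answer is 4.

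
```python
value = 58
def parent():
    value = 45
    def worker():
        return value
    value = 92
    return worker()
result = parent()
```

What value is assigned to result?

Step 1: parent() sets value = 45, then later value = 92.
Step 2: worker() is called after value is reassigned to 92. Closures capture variables by reference, not by value.
Step 3: result = 92

The answer is 92.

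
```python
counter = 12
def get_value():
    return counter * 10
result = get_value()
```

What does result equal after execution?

Step 1: counter = 12 is defined globally.
Step 2: get_value() looks up counter from global scope = 12, then computes 12 * 10 = 120.
Step 3: result = 120

The answer is 120.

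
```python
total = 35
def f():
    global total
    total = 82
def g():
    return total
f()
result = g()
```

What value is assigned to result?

Step 1: total = 35.
Step 2: f() sets global total = 82.
Step 3: g() reads global total = 82. result = 82

The answer is 82.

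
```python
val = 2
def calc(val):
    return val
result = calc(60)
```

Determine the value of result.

Step 1: Global val = 2.
Step 2: calc(60) takes parameter val = 60, which shadows the global.
Step 3: result = 60

The answer is 60.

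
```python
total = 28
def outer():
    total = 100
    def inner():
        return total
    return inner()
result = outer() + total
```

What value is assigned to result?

Step 1: Global total = 28. outer() shadows with total = 100.
Step 2: inner() returns enclosing total = 100. outer() = 100.
Step 3: result = 100 + global total (28) = 128

The answer is 128.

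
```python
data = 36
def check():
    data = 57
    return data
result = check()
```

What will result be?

Step 1: Global data = 36.
Step 2: check() creates local data = 57, shadowing the global.
Step 3: Returns local data = 57. result = 57

The answer is 57.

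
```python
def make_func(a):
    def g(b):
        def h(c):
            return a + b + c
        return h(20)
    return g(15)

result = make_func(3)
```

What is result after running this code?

Step 1: a = 3, b = 15, c = 20 across three nested scopes.
Step 2: h() accesses all three via LEGB rule.
Step 3: result = 3 + 15 + 20 = 38

The answer is 38.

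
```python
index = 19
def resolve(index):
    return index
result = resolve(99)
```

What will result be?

Step 1: Global index = 19.
Step 2: resolve(99) takes parameter index = 99, which shadows the global.
Step 3: result = 99

The answer is 99.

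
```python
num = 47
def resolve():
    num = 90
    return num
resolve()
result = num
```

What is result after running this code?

Step 1: Global num = 47.
Step 2: resolve() creates local num = 90 (shadow, not modification).
Step 3: After resolve() returns, global num is unchanged. result = 47

The answer is 47.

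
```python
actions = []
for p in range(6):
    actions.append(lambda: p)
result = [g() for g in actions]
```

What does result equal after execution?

Step 1: All 6 lambdas share the same variable p.
Step 2: After the loop, p = 5.
Step 3: Each call returns 5. result = [5, 5, 5, 5, 5, 5]

The answer is [5, 5, 5, 5, 5, 5].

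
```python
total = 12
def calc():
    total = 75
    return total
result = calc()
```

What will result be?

Step 1: Global total = 12.
Step 2: calc() creates local total = 75, shadowing the global.
Step 3: Returns local total = 75. result = 75

The answer is 75.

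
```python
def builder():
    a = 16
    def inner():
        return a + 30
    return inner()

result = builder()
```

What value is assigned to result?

Step 1: builder() defines a = 16.
Step 2: inner() reads a = 16 from enclosing scope, returns 16 + 30 = 46.
Step 3: result = 46

The answer is 46.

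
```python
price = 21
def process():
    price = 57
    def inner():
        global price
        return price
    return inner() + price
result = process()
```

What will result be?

Step 1: Global price = 21. process() shadows with local price = 57.
Step 2: inner() uses global keyword, so inner() returns global price = 21.
Step 3: process() returns 21 + 57 = 78

The answer is 78.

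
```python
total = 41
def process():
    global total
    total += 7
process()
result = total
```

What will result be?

Step 1: total = 41 globally.
Step 2: process() modifies global total: total += 7 = 48.
Step 3: result = 48

The answer is 48.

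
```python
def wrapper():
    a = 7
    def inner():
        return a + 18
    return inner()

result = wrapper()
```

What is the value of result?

Step 1: wrapper() defines a = 7.
Step 2: inner() reads a = 7 from enclosing scope, returns 7 + 18 = 25.
Step 3: result = 25

The answer is 25.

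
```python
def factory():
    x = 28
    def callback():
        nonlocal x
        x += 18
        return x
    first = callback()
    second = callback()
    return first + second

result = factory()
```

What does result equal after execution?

Step 1: x starts at 28.
Step 2: First call: x = 28 + 18 = 46, returns 46.
Step 3: Second call: x = 46 + 18 = 64, returns 64.
Step 4: result = 46 + 64 = 110

The answer is 110.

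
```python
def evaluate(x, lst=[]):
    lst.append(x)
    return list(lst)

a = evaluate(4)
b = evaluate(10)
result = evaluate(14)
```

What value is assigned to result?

Step 1: Default list is shared. list() creates copies for return values.
Step 2: Internal list grows: [4] -> [4, 10] -> [4, 10, 14].
Step 3: result = [4, 10, 14]

The answer is [4, 10, 14].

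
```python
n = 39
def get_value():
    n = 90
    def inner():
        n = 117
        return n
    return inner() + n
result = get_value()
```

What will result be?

Step 1: get_value() has local n = 90. inner() has local n = 117.
Step 2: inner() returns its local n = 117.
Step 3: get_value() returns 117 + its own n (90) = 207

The answer is 207.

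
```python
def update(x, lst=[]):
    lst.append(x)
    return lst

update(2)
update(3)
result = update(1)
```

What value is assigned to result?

Step 1: Mutable default argument gotcha! The list [] is created once.
Step 2: Each call appends to the SAME list: [2], [2, 3], [2, 3, 1].
Step 3: result = [2, 3, 1]

The answer is [2, 3, 1].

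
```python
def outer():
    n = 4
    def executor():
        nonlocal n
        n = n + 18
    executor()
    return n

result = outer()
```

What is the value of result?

Step 1: outer() sets n = 4.
Step 2: executor() uses nonlocal to modify n in outer's scope: n = 4 + 18 = 22.
Step 3: outer() returns the modified n = 22

The answer is 22.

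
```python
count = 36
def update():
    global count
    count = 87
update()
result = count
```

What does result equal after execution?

Step 1: count = 36 globally.
Step 2: update() declares global count and sets it to 87.
Step 3: After update(), global count = 87. result = 87

The answer is 87.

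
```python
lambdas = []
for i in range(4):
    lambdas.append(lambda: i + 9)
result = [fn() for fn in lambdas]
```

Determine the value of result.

Step 1: All lambdas capture i by reference. After the loop, i = 3.
Step 2: Each call returns 3 + 9 = 12.
Step 3: result = [12, 12, 12, 12]

The answer is [12, 12, 12, 12].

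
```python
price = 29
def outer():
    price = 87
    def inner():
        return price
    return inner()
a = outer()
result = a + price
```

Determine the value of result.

Step 1: outer() has local price = 87. inner() reads from enclosing.
Step 2: outer() returns 87. Global price = 29 unchanged.
Step 3: result = 87 + 29 = 116

The answer is 116.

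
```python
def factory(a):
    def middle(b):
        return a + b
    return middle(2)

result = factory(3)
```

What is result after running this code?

Step 1: factory(3) passes a = 3.
Step 2: middle(2) has b = 2, reads a = 3 from enclosing.
Step 3: result = 3 + 2 = 5

The answer is 5.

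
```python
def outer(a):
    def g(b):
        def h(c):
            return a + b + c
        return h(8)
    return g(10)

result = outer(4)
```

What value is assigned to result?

Step 1: a = 4, b = 10, c = 8 across three nested scopes.
Step 2: h() accesses all three via LEGB rule.
Step 3: result = 4 + 10 + 8 = 22

The answer is 22.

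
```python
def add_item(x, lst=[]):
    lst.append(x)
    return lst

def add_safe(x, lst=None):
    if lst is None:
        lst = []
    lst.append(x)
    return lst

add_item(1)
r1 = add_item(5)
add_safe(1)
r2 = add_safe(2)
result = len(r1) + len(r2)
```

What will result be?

Step 1: add_item shares mutable default: after 2 calls, lst = [1, 5], len = 2.
Step 2: add_safe creates fresh list each time: r2 = [2], len = 1.
Step 3: result = 2 + 1 = 3

The answer is 3.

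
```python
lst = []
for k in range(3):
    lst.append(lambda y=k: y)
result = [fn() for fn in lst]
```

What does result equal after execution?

Step 1: Default arg y=k captures k at each iteration.
Step 2: Each lambda has its own default: 0, 1, ..., 2.
Step 3: result = [0, 1, 2]

The answer is [0, 1, 2].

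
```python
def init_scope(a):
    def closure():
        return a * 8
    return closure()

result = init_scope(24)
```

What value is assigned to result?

Step 1: init_scope(24) binds parameter a = 24.
Step 2: closure() accesses a = 24 from enclosing scope.
Step 3: result = 24 * 8 = 192

The answer is 192.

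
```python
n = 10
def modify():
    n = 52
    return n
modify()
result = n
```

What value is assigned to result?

Step 1: n = 10 globally.
Step 2: modify() creates a LOCAL n = 52 (no global keyword!).
Step 3: The global n is unchanged. result = 10

The answer is 10.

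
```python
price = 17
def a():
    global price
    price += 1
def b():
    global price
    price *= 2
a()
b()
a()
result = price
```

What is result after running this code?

Step 1: price = 17.
Step 2: a(): price = 17 + 1 = 18.
Step 3: b(): price = 18 * 2 = 36.
Step 4: a(): price = 36 + 1 = 37

The answer is 37.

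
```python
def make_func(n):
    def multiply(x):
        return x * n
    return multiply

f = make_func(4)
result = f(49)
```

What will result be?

Step 1: make_func(4) returns multiply closure with n = 4.
Step 2: f(49) computes 49 * 4 = 196.
Step 3: result = 196

The answer is 196.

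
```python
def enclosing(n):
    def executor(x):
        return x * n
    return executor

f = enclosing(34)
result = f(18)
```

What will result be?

Step 1: enclosing(34) creates a closure capturing n = 34.
Step 2: f(18) computes 18 * 34 = 612.
Step 3: result = 612

The answer is 612.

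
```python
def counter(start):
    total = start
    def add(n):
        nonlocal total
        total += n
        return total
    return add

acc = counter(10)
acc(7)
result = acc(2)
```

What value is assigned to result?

Step 1: counter(10) creates closure with total = 10.
Step 2: First acc(7): total = 10 + 7 = 17.
Step 3: Second acc(2): total = 17 + 2 = 19. result = 19

The answer is 19.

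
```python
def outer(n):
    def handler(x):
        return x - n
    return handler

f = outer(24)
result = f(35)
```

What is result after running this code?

Step 1: outer(24) creates a closure capturing n = 24.
Step 2: f(35) computes 35 - 24 = 11.
Step 3: result = 11

The answer is 11.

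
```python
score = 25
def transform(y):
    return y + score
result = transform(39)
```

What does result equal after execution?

Step 1: score = 25 is defined globally.
Step 2: transform(39) uses parameter y = 39 and looks up score from global scope = 25.
Step 3: result = 39 + 25 = 64

The answer is 64.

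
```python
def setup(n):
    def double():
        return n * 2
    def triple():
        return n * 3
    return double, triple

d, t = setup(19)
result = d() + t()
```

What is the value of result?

Step 1: Both closures capture the same n = 19.
Step 2: d() = 19 * 2 = 38, t() = 19 * 3 = 57.
Step 3: result = 38 + 57 = 95

The answer is 95.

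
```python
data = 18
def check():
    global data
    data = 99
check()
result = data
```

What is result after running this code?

Step 1: data = 18 globally.
Step 2: check() declares global data and sets it to 99.
Step 3: After check(), global data = 99. result = 99

The answer is 99.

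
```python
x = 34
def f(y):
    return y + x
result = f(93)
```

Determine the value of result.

Step 1: x = 34 is defined globally.
Step 2: f(93) uses parameter y = 93 and looks up x from global scope = 34.
Step 3: result = 93 + 34 = 127

The answer is 127.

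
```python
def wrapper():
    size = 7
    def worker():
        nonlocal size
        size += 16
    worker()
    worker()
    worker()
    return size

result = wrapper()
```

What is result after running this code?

Step 1: size starts at 7.
Step 2: worker() is called 3 times, each adding 16.
Step 3: size = 7 + 16 * 3 = 55

The answer is 55.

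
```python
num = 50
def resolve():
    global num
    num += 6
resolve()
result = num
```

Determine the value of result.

Step 1: num = 50 globally.
Step 2: resolve() modifies global num: num += 6 = 56.
Step 3: result = 56

The answer is 56.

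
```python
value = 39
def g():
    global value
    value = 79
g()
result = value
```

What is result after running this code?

Step 1: value = 39 globally.
Step 2: g() declares global value and sets it to 79.
Step 3: After g(), global value = 79. result = 79

The answer is 79.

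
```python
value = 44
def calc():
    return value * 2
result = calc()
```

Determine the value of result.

Step 1: value = 44 is defined globally.
Step 2: calc() looks up value from global scope = 44, then computes 44 * 2 = 88.
Step 3: result = 88

The answer is 88.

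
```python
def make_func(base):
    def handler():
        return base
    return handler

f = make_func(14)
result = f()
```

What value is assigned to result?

Step 1: make_func(14) creates closure capturing base = 14.
Step 2: f() returns the captured base = 14.
Step 3: result = 14

The answer is 14.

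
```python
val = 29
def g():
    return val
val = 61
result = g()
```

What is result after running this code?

Step 1: val is first set to 29, then reassigned to 61.
Step 2: g() is called after the reassignment, so it looks up the current global val = 61.
Step 3: result = 61

The answer is 61.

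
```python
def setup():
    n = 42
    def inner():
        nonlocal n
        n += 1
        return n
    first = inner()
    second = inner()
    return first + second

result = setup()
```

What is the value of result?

Step 1: n starts at 42.
Step 2: First call: n = 42 + 1 = 43, returns 43.
Step 3: Second call: n = 43 + 1 = 44, returns 44.
Step 4: result = 43 + 44 = 87

The answer is 87.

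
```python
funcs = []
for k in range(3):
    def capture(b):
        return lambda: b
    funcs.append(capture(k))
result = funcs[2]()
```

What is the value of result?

Step 1: capture(k) creates a new scope capturing b = k at call time.
Step 2: funcs[2] = capture(2), so its lambda captures b = 2.
Step 3: result = 2 (closure factory fixes late binding)

The answer is 2.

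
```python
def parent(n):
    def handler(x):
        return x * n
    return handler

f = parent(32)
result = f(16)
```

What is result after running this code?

Step 1: parent(32) creates a closure capturing n = 32.
Step 2: f(16) computes 16 * 32 = 512.
Step 3: result = 512

The answer is 512.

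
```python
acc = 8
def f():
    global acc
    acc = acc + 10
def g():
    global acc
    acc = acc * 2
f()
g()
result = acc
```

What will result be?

Step 1: acc = 8.
Step 2: f() adds 10: acc = 8 + 10 = 18.
Step 3: g() doubles: acc = 18 * 2 = 36.
Step 4: result = 36

The answer is 36.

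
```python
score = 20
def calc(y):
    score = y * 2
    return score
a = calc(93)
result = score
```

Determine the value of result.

Step 1: Global score = 20.
Step 2: calc(93) creates local score = 93 * 2 = 186.
Step 3: Global score unchanged because no global keyword. result = 20

The answer is 20.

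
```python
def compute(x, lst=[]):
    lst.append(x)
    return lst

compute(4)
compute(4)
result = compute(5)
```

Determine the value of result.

Step 1: Mutable default argument gotcha! The list [] is created once.
Step 2: Each call appends to the SAME list: [4], [4, 4], [4, 4, 5].
Step 3: result = [4, 4, 5]

The answer is [4, 4, 5].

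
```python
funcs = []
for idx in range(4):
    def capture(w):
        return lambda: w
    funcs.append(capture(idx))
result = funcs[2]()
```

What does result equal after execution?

Step 1: capture(idx) creates a new scope capturing w = idx at call time.
Step 2: funcs[2] = capture(2), so its lambda captures w = 2.
Step 3: result = 2 (closure factory fixes late binding)

The answer is 2.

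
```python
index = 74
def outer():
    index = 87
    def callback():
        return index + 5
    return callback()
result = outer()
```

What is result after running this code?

Step 1: outer() shadows global index with index = 87.
Step 2: callback() finds index = 87 in enclosing scope, computes 87 + 5 = 92.
Step 3: result = 92

The answer is 92.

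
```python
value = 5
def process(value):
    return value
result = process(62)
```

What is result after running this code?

Step 1: Global value = 5.
Step 2: process(62) takes parameter value = 62, which shadows the global.
Step 3: result = 62

The answer is 62.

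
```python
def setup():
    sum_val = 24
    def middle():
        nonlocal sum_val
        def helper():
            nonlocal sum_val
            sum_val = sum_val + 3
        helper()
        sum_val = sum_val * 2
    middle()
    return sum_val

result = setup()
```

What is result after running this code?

Step 1: sum_val = 24.
Step 2: helper() adds 3: sum_val = 24 + 3 = 27.
Step 3: middle() doubles: sum_val = 27 * 2 = 54.
Step 4: result = 54

The answer is 54.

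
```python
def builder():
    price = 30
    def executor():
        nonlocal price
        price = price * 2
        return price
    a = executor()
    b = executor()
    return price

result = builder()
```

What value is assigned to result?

Step 1: price starts at 30.
Step 2: First executor(): price = 30 * 2 = 60.
Step 3: Second executor(): price = 60 * 2 = 120.
Step 4: result = 120

The answer is 120.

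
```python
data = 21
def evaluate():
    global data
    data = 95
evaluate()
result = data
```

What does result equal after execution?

Step 1: data = 21 globally.
Step 2: evaluate() declares global data and sets it to 95.
Step 3: After evaluate(), global data = 95. result = 95

The answer is 95.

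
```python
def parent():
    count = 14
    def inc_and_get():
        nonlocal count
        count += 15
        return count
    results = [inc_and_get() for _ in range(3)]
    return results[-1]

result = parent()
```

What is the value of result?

Step 1: count = 14.
Step 2: Three calls to inc_and_get(), each adding 15.
Step 3: Last value = 14 + 15 * 3 = 59

The answer is 59.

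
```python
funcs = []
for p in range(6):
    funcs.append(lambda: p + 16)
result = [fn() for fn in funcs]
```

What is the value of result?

Step 1: All lambdas capture p by reference. After the loop, p = 5.
Step 2: Each call returns 5 + 16 = 21.
Step 3: result = [21, 21, 21, 21, 21, 21]

The answer is [21, 21, 21, 21, 21, 21].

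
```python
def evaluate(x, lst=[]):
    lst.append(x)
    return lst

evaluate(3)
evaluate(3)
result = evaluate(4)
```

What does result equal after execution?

Step 1: Mutable default argument gotcha! The list [] is created once.
Step 2: Each call appends to the SAME list: [3], [3, 3], [3, 3, 4].
Step 3: result = [3, 3, 4]

The answer is [3, 3, 4].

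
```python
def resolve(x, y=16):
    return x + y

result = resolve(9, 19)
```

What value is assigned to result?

Step 1: resolve(9, 19) overrides default y with 19.
Step 2: Returns 9 + 19 = 28.
Step 3: result = 28

The answer is 28.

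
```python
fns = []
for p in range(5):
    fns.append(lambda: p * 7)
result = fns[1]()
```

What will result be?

Step 1: All lambdas reference the same variable p (late binding).
Step 2: After the loop, p = 4. Every lambda returns p * 7.
Step 3: fns[1]() = 4 * 7 = 28

The answer is 28.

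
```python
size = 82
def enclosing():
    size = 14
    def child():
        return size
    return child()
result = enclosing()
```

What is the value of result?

Step 1: size = 82 globally, but enclosing() defines size = 14 locally.
Step 2: child() looks up size. Not in local scope, so checks enclosing scope (enclosing) and finds size = 14.
Step 3: result = 14

The answer is 14.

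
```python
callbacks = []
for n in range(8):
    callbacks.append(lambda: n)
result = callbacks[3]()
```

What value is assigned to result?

Step 1: The loop creates 8 lambdas, all referencing the same variable n.
Step 2: After the loop, n = 7 (final value).
Step 3: callbacks[3]() looks up n at call time and finds 7. This is the late binding gotcha. result = 7

The answer is 7.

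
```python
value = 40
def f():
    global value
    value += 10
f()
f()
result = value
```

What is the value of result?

Step 1: value = 40.
Step 2: First f(): value = 40 + 10 = 50.
Step 3: Second f(): value = 50 + 10 = 60. result = 60

The answer is 60.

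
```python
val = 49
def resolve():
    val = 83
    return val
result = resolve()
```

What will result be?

Step 1: Global val = 49.
Step 2: resolve() creates local val = 83, shadowing the global.
Step 3: Returns local val = 83. result = 83

The answer is 83.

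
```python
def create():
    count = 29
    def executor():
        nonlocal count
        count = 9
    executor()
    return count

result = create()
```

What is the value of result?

Step 1: create() sets count = 29.
Step 2: executor() uses nonlocal to reassign count = 9.
Step 3: result = 9

The answer is 9.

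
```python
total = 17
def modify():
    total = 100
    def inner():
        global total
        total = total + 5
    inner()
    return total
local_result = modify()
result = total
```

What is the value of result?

Step 1: Global total = 17. modify() creates local total = 100.
Step 2: inner() declares global total and adds 5: global total = 17 + 5 = 22.
Step 3: modify() returns its local total = 100 (unaffected by inner).
Step 4: result = global total = 22

The answer is 22.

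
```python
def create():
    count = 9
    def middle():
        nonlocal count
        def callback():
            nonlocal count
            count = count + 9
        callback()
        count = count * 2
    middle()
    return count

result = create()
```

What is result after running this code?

Step 1: count = 9.
Step 2: callback() adds 9: count = 9 + 9 = 18.
Step 3: middle() doubles: count = 18 * 2 = 36.
Step 4: result = 36

The answer is 36.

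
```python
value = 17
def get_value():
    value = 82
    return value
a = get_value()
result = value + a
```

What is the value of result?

Step 1: Global value = 17. get_value() returns local value = 82.
Step 2: a = 82. Global value still = 17.
Step 3: result = 17 + 82 = 99

The answer is 99.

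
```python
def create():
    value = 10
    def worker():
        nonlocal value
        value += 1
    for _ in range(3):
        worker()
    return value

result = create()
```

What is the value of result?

Step 1: value = 10.
Step 2: worker() is called 3 times in a loop, each adding 1 via nonlocal.
Step 3: value = 10 + 1 * 3 = 13

The answer is 13.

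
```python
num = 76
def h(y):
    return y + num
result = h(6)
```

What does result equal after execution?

Step 1: num = 76 is defined globally.
Step 2: h(6) uses parameter y = 6 and looks up num from global scope = 76.
Step 3: result = 6 + 76 = 82

The answer is 82.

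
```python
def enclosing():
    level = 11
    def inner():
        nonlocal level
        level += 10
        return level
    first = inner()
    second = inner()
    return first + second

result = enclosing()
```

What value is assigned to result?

Step 1: level starts at 11.
Step 2: First call: level = 11 + 10 = 21, returns 21.
Step 3: Second call: level = 21 + 10 = 31, returns 31.
Step 4: result = 21 + 31 = 52

The answer is 52.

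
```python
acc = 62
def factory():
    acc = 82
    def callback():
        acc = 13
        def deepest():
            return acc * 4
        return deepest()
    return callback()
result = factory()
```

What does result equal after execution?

Step 1: deepest() looks up acc through LEGB: not local, finds acc = 13 in enclosing callback().
Step 2: Returns 13 * 4 = 52.
Step 3: result = 52

The answer is 52.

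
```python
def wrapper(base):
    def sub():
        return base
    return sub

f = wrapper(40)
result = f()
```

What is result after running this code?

Step 1: wrapper(40) creates closure capturing base = 40.
Step 2: f() returns the captured base = 40.
Step 3: result = 40

The answer is 40.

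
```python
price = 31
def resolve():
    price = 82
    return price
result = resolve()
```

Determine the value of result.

Step 1: Global price = 31.
Step 2: resolve() creates local price = 82, shadowing the global.
Step 3: Returns local price = 82. result = 82

The answer is 82.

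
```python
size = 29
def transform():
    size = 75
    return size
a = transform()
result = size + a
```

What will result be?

Step 1: Global size = 29. transform() returns local size = 75.
Step 2: a = 75. Global size still = 29.
Step 3: result = 29 + 75 = 104

The answer is 104.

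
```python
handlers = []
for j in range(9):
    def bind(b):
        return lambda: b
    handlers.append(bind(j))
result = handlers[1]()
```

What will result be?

Step 1: bind(j) creates a new scope capturing b = j at call time.
Step 2: handlers[1] = bind(1), so its lambda captures b = 1.
Step 3: result = 1 (closure factory fixes late binding)

The answer is 1.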